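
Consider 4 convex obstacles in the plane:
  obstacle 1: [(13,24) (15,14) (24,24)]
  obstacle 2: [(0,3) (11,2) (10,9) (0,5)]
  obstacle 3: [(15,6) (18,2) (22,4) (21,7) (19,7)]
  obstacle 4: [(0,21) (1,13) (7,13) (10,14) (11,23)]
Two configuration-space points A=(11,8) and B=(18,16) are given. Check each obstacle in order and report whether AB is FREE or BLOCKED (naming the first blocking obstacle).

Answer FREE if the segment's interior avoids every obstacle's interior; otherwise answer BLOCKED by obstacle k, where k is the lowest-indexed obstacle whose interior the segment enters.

FREE

Obstacle 1 [(13,24) (15,14) (24,24)]:
  edge (13,24)–(15,14): clear
  edge (15,14)–(24,24): clear
  edge (24,24)–(13,24): clear
  midpoint (29/2,12) outside
  → clear
Obstacle 2 [(0,3) (11,2) (10,9) (0,5)]:
  edge (0,3)–(11,2): clear
  edge (11,2)–(10,9): clear
  edge (10,9)–(0,5): clear
  edge (0,5)–(0,3): clear
  midpoint (29/2,12) outside
  → clear
Obstacle 3 [(15,6) (18,2) (22,4) (21,7) (19,7)]:
  edge (15,6)–(18,2): clear
  edge (18,2)–(22,4): clear
  edge (22,4)–(21,7): clear
  edge (21,7)–(19,7): clear
  edge (19,7)–(15,6): clear
  midpoint (29/2,12) outside
  → clear
Obstacle 4 [(0,21) (1,13) (7,13) (10,14) (11,23)]:
  edge (0,21)–(1,13): clear
  edge (1,13)–(7,13): clear
  edge (7,13)–(10,14): clear
  edge (10,14)–(11,23): clear
  edge (11,23)–(0,21): clear
  midpoint (29/2,12) outside
  → clear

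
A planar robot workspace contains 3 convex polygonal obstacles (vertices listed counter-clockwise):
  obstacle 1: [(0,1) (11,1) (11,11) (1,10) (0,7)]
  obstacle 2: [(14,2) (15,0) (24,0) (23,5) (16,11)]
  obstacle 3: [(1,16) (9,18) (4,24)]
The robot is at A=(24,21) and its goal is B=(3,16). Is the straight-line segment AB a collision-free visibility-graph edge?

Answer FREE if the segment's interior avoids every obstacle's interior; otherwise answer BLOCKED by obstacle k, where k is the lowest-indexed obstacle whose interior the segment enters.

Obstacle 1 [(0,1) (11,1) (11,11) (1,10) (0,7)]:
  edge (0,1)–(11,1): clear
  edge (11,1)–(11,11): clear
  edge (11,11)–(1,10): clear
  edge (1,10)–(0,7): clear
  edge (0,7)–(0,1): clear
  midpoint (27/2,37/2) outside
  → clear
Obstacle 2 [(14,2) (15,0) (24,0) (23,5) (16,11)]:
  edge (14,2)–(15,0): clear
  edge (15,0)–(24,0): clear
  edge (24,0)–(23,5): clear
  edge (23,5)–(16,11): clear
  edge (16,11)–(14,2): clear
  midpoint (27/2,37/2) outside
  → clear
Obstacle 3 [(1,16) (9,18) (4,24)]:
  edge (1,16)–(9,18): clear
  edge (9,18)–(4,24): clear
  edge (4,24)–(1,16): clear
  midpoint (27/2,37/2) outside
  → clear

FREE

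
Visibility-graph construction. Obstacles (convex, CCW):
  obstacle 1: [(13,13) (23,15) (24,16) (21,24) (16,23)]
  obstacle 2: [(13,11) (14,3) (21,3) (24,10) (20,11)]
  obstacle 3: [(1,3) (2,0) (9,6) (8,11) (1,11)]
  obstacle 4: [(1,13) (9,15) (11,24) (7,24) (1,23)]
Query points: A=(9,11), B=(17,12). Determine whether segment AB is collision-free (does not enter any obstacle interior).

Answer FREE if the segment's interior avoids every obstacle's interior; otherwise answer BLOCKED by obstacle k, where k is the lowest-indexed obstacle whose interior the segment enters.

FREE

Obstacle 1 [(13,13) (23,15) (24,16) (21,24) (16,23)]:
  edge (13,13)–(23,15): clear
  edge (23,15)–(24,16): clear
  edge (24,16)–(21,24): clear
  edge (21,24)–(16,23): clear
  edge (16,23)–(13,13): clear
  midpoint (13,23/2) outside
  → clear
Obstacle 2 [(13,11) (14,3) (21,3) (24,10) (20,11)]:
  edge (13,11)–(14,3): clear
  edge (14,3)–(21,3): clear
  edge (21,3)–(24,10): clear
  edge (24,10)–(20,11): clear
  edge (20,11)–(13,11): clear
  midpoint (13,23/2) outside
  → clear
Obstacle 3 [(1,3) (2,0) (9,6) (8,11) (1,11)]:
  edge (1,3)–(2,0): clear
  edge (2,0)–(9,6): clear
  edge (9,6)–(8,11): clear
  edge (8,11)–(1,11): clear
  edge (1,11)–(1,3): clear
  midpoint (13,23/2) outside
  → clear
Obstacle 4 [(1,13) (9,15) (11,24) (7,24) (1,23)]:
  edge (1,13)–(9,15): clear
  edge (9,15)–(11,24): clear
  edge (11,24)–(7,24): clear
  edge (7,24)–(1,23): clear
  edge (1,23)–(1,13): clear
  midpoint (13,23/2) outside
  → clear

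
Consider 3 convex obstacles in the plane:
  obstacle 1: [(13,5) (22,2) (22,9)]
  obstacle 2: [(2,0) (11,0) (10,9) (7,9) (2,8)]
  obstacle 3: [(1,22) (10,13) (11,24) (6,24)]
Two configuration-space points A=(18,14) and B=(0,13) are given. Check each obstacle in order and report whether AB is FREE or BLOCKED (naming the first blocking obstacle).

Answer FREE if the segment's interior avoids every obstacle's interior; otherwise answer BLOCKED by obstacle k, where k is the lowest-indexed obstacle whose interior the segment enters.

BLOCKED by obstacle 3

Obstacle 1 [(13,5) (22,2) (22,9)]:
  edge (13,5)–(22,2): clear
  edge (22,2)–(22,9): clear
  edge (22,9)–(13,5): clear
  midpoint (9,27/2) outside
  → clear
Obstacle 2 [(2,0) (11,0) (10,9) (7,9) (2,8)]:
  edge (2,0)–(11,0): clear
  edge (11,0)–(10,9): clear
  edge (10,9)–(7,9): clear
  edge (7,9)–(2,8): clear
  edge (2,8)–(2,0): clear
  midpoint (9,27/2) outside
  → clear
Obstacle 3 [(1,22) (10,13) (11,24) (6,24)]:
  edge (1,22)–(10,13): crosses AB
  edge (10,13)–(11,24): crosses AB
  edge (11,24)–(6,24): clear
  edge (6,24)–(1,22): clear
  → BLOCKED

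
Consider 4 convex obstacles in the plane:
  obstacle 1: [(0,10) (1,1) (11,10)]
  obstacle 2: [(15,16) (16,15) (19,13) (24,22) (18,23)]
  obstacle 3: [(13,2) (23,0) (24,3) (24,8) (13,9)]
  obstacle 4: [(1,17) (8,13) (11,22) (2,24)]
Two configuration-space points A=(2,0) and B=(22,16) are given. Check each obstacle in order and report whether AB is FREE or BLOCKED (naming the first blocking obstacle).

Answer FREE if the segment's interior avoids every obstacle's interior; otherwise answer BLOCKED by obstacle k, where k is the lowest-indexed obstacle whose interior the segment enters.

Obstacle 1 [(0,10) (1,1) (11,10)]:
  edge (0,10)–(1,1): clear
  edge (1,1)–(11,10): clear
  edge (11,10)–(0,10): clear
  midpoint (12,8) outside
  → clear
Obstacle 2 [(15,16) (16,15) (19,13) (24,22) (18,23)]:
  edge (15,16)–(16,15): clear
  edge (16,15)–(19,13): crosses AB
  edge (19,13)–(24,22): crosses AB
  edge (24,22)–(18,23): clear
  edge (18,23)–(15,16): clear
  → BLOCKED
Obstacle 3 [(13,2) (23,0) (24,3) (24,8) (13,9)]:
  edge (13,2)–(23,0): clear
  edge (23,0)–(24,3): clear
  edge (24,3)–(24,8): clear
  edge (24,8)–(13,9): crosses AB
  edge (13,9)–(13,2): crosses AB
  → BLOCKED
Obstacle 4 [(1,17) (8,13) (11,22) (2,24)]:
  edge (1,17)–(8,13): clear
  edge (8,13)–(11,22): clear
  edge (11,22)–(2,24): clear
  edge (2,24)–(1,17): clear
  midpoint (12,8) outside
  → clear

BLOCKED by obstacle 2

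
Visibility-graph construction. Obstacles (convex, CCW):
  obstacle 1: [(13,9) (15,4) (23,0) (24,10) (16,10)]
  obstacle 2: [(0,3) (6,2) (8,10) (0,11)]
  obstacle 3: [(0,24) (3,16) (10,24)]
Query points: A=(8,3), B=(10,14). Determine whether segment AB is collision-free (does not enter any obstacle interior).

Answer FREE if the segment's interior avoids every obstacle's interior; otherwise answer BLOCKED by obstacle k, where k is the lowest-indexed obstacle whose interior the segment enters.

Obstacle 1 [(13,9) (15,4) (23,0) (24,10) (16,10)]:
  edge (13,9)–(15,4): clear
  edge (15,4)–(23,0): clear
  edge (23,0)–(24,10): clear
  edge (24,10)–(16,10): clear
  edge (16,10)–(13,9): clear
  midpoint (9,17/2) outside
  → clear
Obstacle 2 [(0,3) (6,2) (8,10) (0,11)]:
  edge (0,3)–(6,2): clear
  edge (6,2)–(8,10): clear
  edge (8,10)–(0,11): clear
  edge (0,11)–(0,3): clear
  midpoint (9,17/2) outside
  → clear
Obstacle 3 [(0,24) (3,16) (10,24)]:
  edge (0,24)–(3,16): clear
  edge (3,16)–(10,24): clear
  edge (10,24)–(0,24): clear
  midpoint (9,17/2) outside
  → clear

FREE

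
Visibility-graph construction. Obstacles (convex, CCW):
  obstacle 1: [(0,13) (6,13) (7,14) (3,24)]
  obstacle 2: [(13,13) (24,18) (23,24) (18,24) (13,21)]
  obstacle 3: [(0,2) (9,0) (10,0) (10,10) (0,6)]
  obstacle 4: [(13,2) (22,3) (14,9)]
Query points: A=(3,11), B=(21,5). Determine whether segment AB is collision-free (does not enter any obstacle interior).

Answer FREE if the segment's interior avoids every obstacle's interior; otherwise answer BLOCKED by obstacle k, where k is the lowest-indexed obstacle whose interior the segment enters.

Obstacle 1 [(0,13) (6,13) (7,14) (3,24)]:
  edge (0,13)–(6,13): clear
  edge (6,13)–(7,14): clear
  edge (7,14)–(3,24): clear
  edge (3,24)–(0,13): clear
  midpoint (12,8) outside
  → clear
Obstacle 2 [(13,13) (24,18) (23,24) (18,24) (13,21)]:
  edge (13,13)–(24,18): clear
  edge (24,18)–(23,24): clear
  edge (23,24)–(18,24): clear
  edge (18,24)–(13,21): clear
  edge (13,21)–(13,13): clear
  midpoint (12,8) outside
  → clear
Obstacle 3 [(0,2) (9,0) (10,0) (10,10) (0,6)]:
  edge (0,2)–(9,0): clear
  edge (9,0)–(10,0): clear
  edge (10,0)–(10,10): crosses AB
  edge (10,10)–(0,6): crosses AB
  edge (0,6)–(0,2): clear
  → BLOCKED
Obstacle 4 [(13,2) (22,3) (14,9)]:
  edge (13,2)–(22,3): clear
  edge (22,3)–(14,9): crosses AB
  edge (14,9)–(13,2): crosses AB
  → BLOCKED

BLOCKED by obstacle 3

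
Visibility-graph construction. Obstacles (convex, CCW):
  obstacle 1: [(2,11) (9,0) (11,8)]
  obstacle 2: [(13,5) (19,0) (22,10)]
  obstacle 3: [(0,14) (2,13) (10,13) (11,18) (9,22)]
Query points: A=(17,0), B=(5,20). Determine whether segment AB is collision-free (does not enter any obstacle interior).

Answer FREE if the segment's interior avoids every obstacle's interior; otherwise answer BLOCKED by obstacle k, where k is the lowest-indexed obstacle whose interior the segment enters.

BLOCKED by obstacle 2

Obstacle 1 [(2,11) (9,0) (11,8)]:
  edge (2,11)–(9,0): clear
  edge (9,0)–(11,8): clear
  edge (11,8)–(2,11): clear
  midpoint (11,10) outside
  → clear
Obstacle 2 [(13,5) (19,0) (22,10)]:
  edge (13,5)–(19,0): crosses AB
  edge (19,0)–(22,10): clear
  edge (22,10)–(13,5): crosses AB
  → BLOCKED
Obstacle 3 [(0,14) (2,13) (10,13) (11,18) (9,22)]:
  edge (0,14)–(2,13): clear
  edge (2,13)–(10,13): crosses AB
  edge (10,13)–(11,18): clear
  edge (11,18)–(9,22): clear
  edge (9,22)–(0,14): crosses AB
  → BLOCKED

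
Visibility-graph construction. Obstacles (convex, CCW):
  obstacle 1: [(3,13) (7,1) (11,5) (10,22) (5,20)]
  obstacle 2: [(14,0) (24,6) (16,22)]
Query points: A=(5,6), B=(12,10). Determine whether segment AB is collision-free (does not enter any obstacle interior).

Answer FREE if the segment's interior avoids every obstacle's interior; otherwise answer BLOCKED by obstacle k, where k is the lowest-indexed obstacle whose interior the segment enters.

Obstacle 1 [(3,13) (7,1) (11,5) (10,22) (5,20)]:
  edge (3,13)–(7,1): crosses AB
  edge (7,1)–(11,5): clear
  edge (11,5)–(10,22): crosses AB
  edge (10,22)–(5,20): clear
  edge (5,20)–(3,13): clear
  → BLOCKED
Obstacle 2 [(14,0) (24,6) (16,22)]:
  edge (14,0)–(24,6): clear
  edge (24,6)–(16,22): clear
  edge (16,22)–(14,0): clear
  midpoint (17/2,8) outside
  → clear

BLOCKED by obstacle 1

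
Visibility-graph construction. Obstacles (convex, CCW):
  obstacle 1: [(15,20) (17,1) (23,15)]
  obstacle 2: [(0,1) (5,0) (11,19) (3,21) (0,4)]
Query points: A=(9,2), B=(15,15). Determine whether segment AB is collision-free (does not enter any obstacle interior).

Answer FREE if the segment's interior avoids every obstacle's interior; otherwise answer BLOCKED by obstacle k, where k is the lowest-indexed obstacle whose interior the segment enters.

Obstacle 1 [(15,20) (17,1) (23,15)]:
  edge (15,20)–(17,1): clear
  edge (17,1)–(23,15): clear
  edge (23,15)–(15,20): clear
  midpoint (12,17/2) outside
  → clear
Obstacle 2 [(0,1) (5,0) (11,19) (3,21) (0,4)]:
  edge (0,1)–(5,0): clear
  edge (5,0)–(11,19): clear
  edge (11,19)–(3,21): clear
  edge (3,21)–(0,4): clear
  edge (0,4)–(0,1): clear
  midpoint (12,17/2) outside
  → clear

FREE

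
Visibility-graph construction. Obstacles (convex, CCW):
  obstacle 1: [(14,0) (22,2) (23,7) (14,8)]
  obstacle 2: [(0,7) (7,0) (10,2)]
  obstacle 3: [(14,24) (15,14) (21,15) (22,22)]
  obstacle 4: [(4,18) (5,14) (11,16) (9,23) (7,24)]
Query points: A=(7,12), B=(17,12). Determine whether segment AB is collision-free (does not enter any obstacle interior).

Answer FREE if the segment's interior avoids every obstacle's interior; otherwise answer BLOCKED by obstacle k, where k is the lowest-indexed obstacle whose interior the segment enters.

FREE

Obstacle 1 [(14,0) (22,2) (23,7) (14,8)]:
  edge (14,0)–(22,2): clear
  edge (22,2)–(23,7): clear
  edge (23,7)–(14,8): clear
  edge (14,8)–(14,0): clear
  midpoint (12,12) outside
  → clear
Obstacle 2 [(0,7) (7,0) (10,2)]:
  edge (0,7)–(7,0): clear
  edge (7,0)–(10,2): clear
  edge (10,2)–(0,7): clear
  midpoint (12,12) outside
  → clear
Obstacle 3 [(14,24) (15,14) (21,15) (22,22)]:
  edge (14,24)–(15,14): clear
  edge (15,14)–(21,15): clear
  edge (21,15)–(22,22): clear
  edge (22,22)–(14,24): clear
  midpoint (12,12) outside
  → clear
Obstacle 4 [(4,18) (5,14) (11,16) (9,23) (7,24)]:
  edge (4,18)–(5,14): clear
  edge (5,14)–(11,16): clear
  edge (11,16)–(9,23): clear
  edge (9,23)–(7,24): clear
  edge (7,24)–(4,18): clear
  midpoint (12,12) outside
  → clear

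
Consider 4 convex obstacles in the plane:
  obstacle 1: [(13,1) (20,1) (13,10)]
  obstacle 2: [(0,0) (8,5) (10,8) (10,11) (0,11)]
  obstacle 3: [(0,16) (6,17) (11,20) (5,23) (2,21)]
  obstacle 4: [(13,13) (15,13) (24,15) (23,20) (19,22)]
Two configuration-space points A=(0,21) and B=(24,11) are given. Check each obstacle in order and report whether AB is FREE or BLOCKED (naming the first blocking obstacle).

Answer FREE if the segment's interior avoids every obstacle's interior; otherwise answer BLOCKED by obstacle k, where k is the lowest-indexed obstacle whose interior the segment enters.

BLOCKED by obstacle 3

Obstacle 1 [(13,1) (20,1) (13,10)]:
  edge (13,1)–(20,1): clear
  edge (20,1)–(13,10): clear
  edge (13,10)–(13,1): clear
  midpoint (12,16) outside
  → clear
Obstacle 2 [(0,0) (8,5) (10,8) (10,11) (0,11)]:
  edge (0,0)–(8,5): clear
  edge (8,5)–(10,8): clear
  edge (10,8)–(10,11): clear
  edge (10,11)–(0,11): clear
  edge (0,11)–(0,0): clear
  midpoint (12,16) outside
  → clear
Obstacle 3 [(0,16) (6,17) (11,20) (5,23) (2,21)]:
  edge (0,16)–(6,17): clear
  edge (6,17)–(11,20): crosses AB
  edge (11,20)–(5,23): clear
  edge (5,23)–(2,21): clear
  edge (2,21)–(0,16): crosses AB
  → BLOCKED
Obstacle 4 [(13,13) (15,13) (24,15) (23,20) (19,22)]:
  edge (13,13)–(15,13): clear
  edge (15,13)–(24,15): crosses AB
  edge (24,15)–(23,20): clear
  edge (23,20)–(19,22): clear
  edge (19,22)–(13,13): crosses AB
  → BLOCKED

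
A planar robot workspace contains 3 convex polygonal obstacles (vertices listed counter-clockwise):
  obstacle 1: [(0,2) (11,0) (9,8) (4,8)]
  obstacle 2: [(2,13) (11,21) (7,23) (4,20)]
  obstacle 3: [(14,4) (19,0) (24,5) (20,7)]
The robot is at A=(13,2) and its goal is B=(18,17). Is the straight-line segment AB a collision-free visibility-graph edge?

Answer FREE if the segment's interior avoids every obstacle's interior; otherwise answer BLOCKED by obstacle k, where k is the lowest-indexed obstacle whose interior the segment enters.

FREE

Obstacle 1 [(0,2) (11,0) (9,8) (4,8)]:
  edge (0,2)–(11,0): clear
  edge (11,0)–(9,8): clear
  edge (9,8)–(4,8): clear
  edge (4,8)–(0,2): clear
  midpoint (31/2,19/2) outside
  → clear
Obstacle 2 [(2,13) (11,21) (7,23) (4,20)]:
  edge (2,13)–(11,21): clear
  edge (11,21)–(7,23): clear
  edge (7,23)–(4,20): clear
  edge (4,20)–(2,13): clear
  midpoint (31/2,19/2) outside
  → clear
Obstacle 3 [(14,4) (19,0) (24,5) (20,7)]:
  edge (14,4)–(19,0): clear
  edge (19,0)–(24,5): clear
  edge (24,5)–(20,7): clear
  edge (20,7)–(14,4): clear
  midpoint (31/2,19/2) outside
  → clear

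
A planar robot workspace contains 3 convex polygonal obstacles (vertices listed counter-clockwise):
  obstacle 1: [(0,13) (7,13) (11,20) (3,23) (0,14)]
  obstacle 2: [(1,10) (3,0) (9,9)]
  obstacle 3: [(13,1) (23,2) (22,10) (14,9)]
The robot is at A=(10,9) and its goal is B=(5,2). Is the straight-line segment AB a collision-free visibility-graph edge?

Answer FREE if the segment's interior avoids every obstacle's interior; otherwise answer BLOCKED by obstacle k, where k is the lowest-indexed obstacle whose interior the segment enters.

FREE

Obstacle 1 [(0,13) (7,13) (11,20) (3,23) (0,14)]:
  edge (0,13)–(7,13): clear
  edge (7,13)–(11,20): clear
  edge (11,20)–(3,23): clear
  edge (3,23)–(0,14): clear
  edge (0,14)–(0,13): clear
  midpoint (15/2,11/2) outside
  → clear
Obstacle 2 [(1,10) (3,0) (9,9)]:
  edge (1,10)–(3,0): clear
  edge (3,0)–(9,9): clear
  edge (9,9)–(1,10): clear
  midpoint (15/2,11/2) outside
  → clear
Obstacle 3 [(13,1) (23,2) (22,10) (14,9)]:
  edge (13,1)–(23,2): clear
  edge (23,2)–(22,10): clear
  edge (22,10)–(14,9): clear
  edge (14,9)–(13,1): clear
  midpoint (15/2,11/2) outside
  → clear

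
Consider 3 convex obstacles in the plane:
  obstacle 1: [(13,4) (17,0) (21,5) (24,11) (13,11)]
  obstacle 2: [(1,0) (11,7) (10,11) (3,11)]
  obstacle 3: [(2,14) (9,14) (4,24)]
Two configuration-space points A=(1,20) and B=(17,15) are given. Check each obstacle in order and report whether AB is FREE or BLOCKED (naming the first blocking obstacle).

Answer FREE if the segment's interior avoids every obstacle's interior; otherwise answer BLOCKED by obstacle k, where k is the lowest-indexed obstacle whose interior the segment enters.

Obstacle 1 [(13,4) (17,0) (21,5) (24,11) (13,11)]:
  edge (13,4)–(17,0): clear
  edge (17,0)–(21,5): clear
  edge (21,5)–(24,11): clear
  edge (24,11)–(13,11): clear
  edge (13,11)–(13,4): clear
  midpoint (9,35/2) outside
  → clear
Obstacle 2 [(1,0) (11,7) (10,11) (3,11)]:
  edge (1,0)–(11,7): clear
  edge (11,7)–(10,11): clear
  edge (10,11)–(3,11): clear
  edge (3,11)–(1,0): clear
  midpoint (9,35/2) outside
  → clear
Obstacle 3 [(2,14) (9,14) (4,24)]:
  edge (2,14)–(9,14): clear
  edge (9,14)–(4,24): crosses AB
  edge (4,24)–(2,14): crosses AB
  → BLOCKED

BLOCKED by obstacle 3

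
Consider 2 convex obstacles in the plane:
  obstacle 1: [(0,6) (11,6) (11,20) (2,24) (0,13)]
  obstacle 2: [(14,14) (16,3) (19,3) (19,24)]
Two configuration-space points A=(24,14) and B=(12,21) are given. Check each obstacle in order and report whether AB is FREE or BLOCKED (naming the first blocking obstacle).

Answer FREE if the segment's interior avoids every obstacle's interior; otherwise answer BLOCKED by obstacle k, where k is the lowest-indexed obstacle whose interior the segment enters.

BLOCKED by obstacle 2

Obstacle 1 [(0,6) (11,6) (11,20) (2,24) (0,13)]:
  edge (0,6)–(11,6): clear
  edge (11,6)–(11,20): clear
  edge (11,20)–(2,24): clear
  edge (2,24)–(0,13): clear
  edge (0,13)–(0,6): clear
  midpoint (18,35/2) outside
  → clear
Obstacle 2 [(14,14) (16,3) (19,3) (19,24)]:
  edge (14,14)–(16,3): clear
  edge (16,3)–(19,3): clear
  edge (19,3)–(19,24): crosses AB
  edge (19,24)–(14,14): crosses AB
  → BLOCKED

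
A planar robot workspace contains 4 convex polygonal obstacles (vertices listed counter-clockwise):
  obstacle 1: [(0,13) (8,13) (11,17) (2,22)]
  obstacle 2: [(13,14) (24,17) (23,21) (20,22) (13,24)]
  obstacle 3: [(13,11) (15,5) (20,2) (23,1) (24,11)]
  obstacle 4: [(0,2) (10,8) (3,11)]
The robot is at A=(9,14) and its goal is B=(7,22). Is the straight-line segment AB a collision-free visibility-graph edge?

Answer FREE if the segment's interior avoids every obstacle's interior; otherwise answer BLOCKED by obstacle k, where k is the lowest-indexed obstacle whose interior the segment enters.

Obstacle 1 [(0,13) (8,13) (11,17) (2,22)]:
  edge (0,13)–(8,13): clear
  edge (8,13)–(11,17): crosses AB
  edge (11,17)–(2,22): crosses AB
  edge (2,22)–(0,13): clear
  → BLOCKED
Obstacle 2 [(13,14) (24,17) (23,21) (20,22) (13,24)]:
  edge (13,14)–(24,17): clear
  edge (24,17)–(23,21): clear
  edge (23,21)–(20,22): clear
  edge (20,22)–(13,24): clear
  edge (13,24)–(13,14): clear
  midpoint (8,18) outside
  → clear
Obstacle 3 [(13,11) (15,5) (20,2) (23,1) (24,11)]:
  edge (13,11)–(15,5): clear
  edge (15,5)–(20,2): clear
  edge (20,2)–(23,1): clear
  edge (23,1)–(24,11): clear
  edge (24,11)–(13,11): clear
  midpoint (8,18) outside
  → clear
Obstacle 4 [(0,2) (10,8) (3,11)]:
  edge (0,2)–(10,8): clear
  edge (10,8)–(3,11): clear
  edge (3,11)–(0,2): clear
  midpoint (8,18) outside
  → clear

BLOCKED by obstacle 1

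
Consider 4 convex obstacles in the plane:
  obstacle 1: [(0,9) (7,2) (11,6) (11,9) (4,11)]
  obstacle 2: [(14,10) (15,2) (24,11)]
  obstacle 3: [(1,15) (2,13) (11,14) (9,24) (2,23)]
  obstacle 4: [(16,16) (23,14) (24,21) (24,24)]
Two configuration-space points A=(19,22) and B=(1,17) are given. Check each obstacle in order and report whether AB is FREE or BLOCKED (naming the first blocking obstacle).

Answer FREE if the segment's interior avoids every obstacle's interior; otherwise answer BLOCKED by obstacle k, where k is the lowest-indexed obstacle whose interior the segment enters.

BLOCKED by obstacle 3

Obstacle 1 [(0,9) (7,2) (11,6) (11,9) (4,11)]:
  edge (0,9)–(7,2): clear
  edge (7,2)–(11,6): clear
  edge (11,6)–(11,9): clear
  edge (11,9)–(4,11): clear
  edge (4,11)–(0,9): clear
  midpoint (10,39/2) outside
  → clear
Obstacle 2 [(14,10) (15,2) (24,11)]:
  edge (14,10)–(15,2): clear
  edge (15,2)–(24,11): clear
  edge (24,11)–(14,10): clear
  midpoint (10,39/2) outside
  → clear
Obstacle 3 [(1,15) (2,13) (11,14) (9,24) (2,23)]:
  edge (1,15)–(2,13): clear
  edge (2,13)–(11,14): clear
  edge (11,14)–(9,24): crosses AB
  edge (9,24)–(2,23): clear
  edge (2,23)–(1,15): crosses AB
  → BLOCKED
Obstacle 4 [(16,16) (23,14) (24,21) (24,24)]:
  edge (16,16)–(23,14): clear
  edge (23,14)–(24,21): clear
  edge (24,21)–(24,24): clear
  edge (24,24)–(16,16): clear
  midpoint (10,39/2) outside
  → clear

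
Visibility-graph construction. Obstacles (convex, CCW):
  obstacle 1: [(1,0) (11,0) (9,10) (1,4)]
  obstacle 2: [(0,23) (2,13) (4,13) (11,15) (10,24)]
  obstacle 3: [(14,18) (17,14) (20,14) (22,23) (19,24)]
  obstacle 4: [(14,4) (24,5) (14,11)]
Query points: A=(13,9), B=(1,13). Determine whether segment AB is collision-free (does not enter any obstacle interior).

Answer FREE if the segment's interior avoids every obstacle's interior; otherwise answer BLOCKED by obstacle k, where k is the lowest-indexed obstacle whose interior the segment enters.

FREE

Obstacle 1 [(1,0) (11,0) (9,10) (1,4)]:
  edge (1,0)–(11,0): clear
  edge (11,0)–(9,10): clear
  edge (9,10)–(1,4): clear
  edge (1,4)–(1,0): clear
  midpoint (7,11) outside
  → clear
Obstacle 2 [(0,23) (2,13) (4,13) (11,15) (10,24)]:
  edge (0,23)–(2,13): clear
  edge (2,13)–(4,13): clear
  edge (4,13)–(11,15): clear
  edge (11,15)–(10,24): clear
  edge (10,24)–(0,23): clear
  midpoint (7,11) outside
  → clear
Obstacle 3 [(14,18) (17,14) (20,14) (22,23) (19,24)]:
  edge (14,18)–(17,14): clear
  edge (17,14)–(20,14): clear
  edge (20,14)–(22,23): clear
  edge (22,23)–(19,24): clear
  edge (19,24)–(14,18): clear
  midpoint (7,11) outside
  → clear
Obstacle 4 [(14,4) (24,5) (14,11)]:
  edge (14,4)–(24,5): clear
  edge (24,5)–(14,11): clear
  edge (14,11)–(14,4): clear
  midpoint (7,11) outside
  → clear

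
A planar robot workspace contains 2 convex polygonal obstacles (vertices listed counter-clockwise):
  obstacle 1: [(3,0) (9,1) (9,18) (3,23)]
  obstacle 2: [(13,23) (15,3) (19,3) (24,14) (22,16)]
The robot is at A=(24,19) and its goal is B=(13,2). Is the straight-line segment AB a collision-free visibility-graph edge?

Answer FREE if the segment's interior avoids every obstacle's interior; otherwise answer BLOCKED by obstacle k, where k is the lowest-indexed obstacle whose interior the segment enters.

Obstacle 1 [(3,0) (9,1) (9,18) (3,23)]:
  edge (3,0)–(9,1): clear
  edge (9,1)–(9,18): clear
  edge (9,18)–(3,23): clear
  edge (3,23)–(3,0): clear
  midpoint (37/2,21/2) outside
  → clear
Obstacle 2 [(13,23) (15,3) (19,3) (24,14) (22,16)]:
  edge (13,23)–(15,3): crosses AB
  edge (15,3)–(19,3): clear
  edge (19,3)–(24,14): clear
  edge (24,14)–(22,16): crosses AB
  edge (22,16)–(13,23): clear
  → BLOCKED

BLOCKED by obstacle 2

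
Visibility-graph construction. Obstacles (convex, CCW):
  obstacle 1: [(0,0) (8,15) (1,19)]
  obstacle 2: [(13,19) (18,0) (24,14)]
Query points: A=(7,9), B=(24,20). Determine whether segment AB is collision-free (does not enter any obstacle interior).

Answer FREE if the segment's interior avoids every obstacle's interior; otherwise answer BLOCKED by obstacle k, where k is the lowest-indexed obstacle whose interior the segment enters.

Obstacle 1 [(0,0) (8,15) (1,19)]:
  edge (0,0)–(8,15): clear
  edge (8,15)–(1,19): clear
  edge (1,19)–(0,0): clear
  midpoint (31/2,29/2) outside
  → clear
Obstacle 2 [(13,19) (18,0) (24,14)]:
  edge (13,19)–(18,0): crosses AB
  edge (18,0)–(24,14): clear
  edge (24,14)–(13,19): crosses AB
  → BLOCKED

BLOCKED by obstacle 2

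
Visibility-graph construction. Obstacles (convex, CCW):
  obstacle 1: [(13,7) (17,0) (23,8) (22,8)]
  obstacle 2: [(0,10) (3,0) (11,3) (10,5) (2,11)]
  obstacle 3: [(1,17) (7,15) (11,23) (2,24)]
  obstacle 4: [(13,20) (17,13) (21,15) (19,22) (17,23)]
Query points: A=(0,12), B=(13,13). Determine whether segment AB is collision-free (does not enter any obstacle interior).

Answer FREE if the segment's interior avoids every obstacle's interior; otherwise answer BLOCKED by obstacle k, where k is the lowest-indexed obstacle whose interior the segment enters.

FREE

Obstacle 1 [(13,7) (17,0) (23,8) (22,8)]:
  edge (13,7)–(17,0): clear
  edge (17,0)–(23,8): clear
  edge (23,8)–(22,8): clear
  edge (22,8)–(13,7): clear
  midpoint (13/2,25/2) outside
  → clear
Obstacle 2 [(0,10) (3,0) (11,3) (10,5) (2,11)]:
  edge (0,10)–(3,0): clear
  edge (3,0)–(11,3): clear
  edge (11,3)–(10,5): clear
  edge (10,5)–(2,11): clear
  edge (2,11)–(0,10): clear
  midpoint (13/2,25/2) outside
  → clear
Obstacle 3 [(1,17) (7,15) (11,23) (2,24)]:
  edge (1,17)–(7,15): clear
  edge (7,15)–(11,23): clear
  edge (11,23)–(2,24): clear
  edge (2,24)–(1,17): clear
  midpoint (13/2,25/2) outside
  → clear
Obstacle 4 [(13,20) (17,13) (21,15) (19,22) (17,23)]:
  edge (13,20)–(17,13): clear
  edge (17,13)–(21,15): clear
  edge (21,15)–(19,22): clear
  edge (19,22)–(17,23): clear
  edge (17,23)–(13,20): clear
  midpoint (13/2,25/2) outside
  → clear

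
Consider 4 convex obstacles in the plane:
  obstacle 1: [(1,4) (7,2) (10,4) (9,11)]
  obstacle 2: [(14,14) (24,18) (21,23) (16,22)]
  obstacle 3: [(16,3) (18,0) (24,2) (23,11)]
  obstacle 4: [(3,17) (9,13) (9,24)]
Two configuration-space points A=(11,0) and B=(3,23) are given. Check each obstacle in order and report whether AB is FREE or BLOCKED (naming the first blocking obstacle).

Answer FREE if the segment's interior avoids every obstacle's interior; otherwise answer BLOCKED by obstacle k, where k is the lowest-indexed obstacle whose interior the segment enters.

BLOCKED by obstacle 1

Obstacle 1 [(1,4) (7,2) (10,4) (9,11)]:
  edge (1,4)–(7,2): clear
  edge (7,2)–(10,4): crosses AB
  edge (10,4)–(9,11): clear
  edge (9,11)–(1,4): crosses AB
  → BLOCKED
Obstacle 2 [(14,14) (24,18) (21,23) (16,22)]:
  edge (14,14)–(24,18): clear
  edge (24,18)–(21,23): clear
  edge (21,23)–(16,22): clear
  edge (16,22)–(14,14): clear
  midpoint (7,23/2) outside
  → clear
Obstacle 3 [(16,3) (18,0) (24,2) (23,11)]:
  edge (16,3)–(18,0): clear
  edge (18,0)–(24,2): clear
  edge (24,2)–(23,11): clear
  edge (23,11)–(16,3): clear
  midpoint (7,23/2) outside
  → clear
Obstacle 4 [(3,17) (9,13) (9,24)]:
  edge (3,17)–(9,13): crosses AB
  edge (9,13)–(9,24): clear
  edge (9,24)–(3,17): crosses AB
  → BLOCKED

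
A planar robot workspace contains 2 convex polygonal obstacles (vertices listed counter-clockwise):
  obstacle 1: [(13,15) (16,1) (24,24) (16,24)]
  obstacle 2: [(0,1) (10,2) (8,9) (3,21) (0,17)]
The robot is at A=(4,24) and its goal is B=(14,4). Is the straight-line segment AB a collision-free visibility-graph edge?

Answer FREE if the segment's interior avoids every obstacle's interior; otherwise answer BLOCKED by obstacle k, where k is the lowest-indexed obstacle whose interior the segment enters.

Obstacle 1 [(13,15) (16,1) (24,24) (16,24)]:
  edge (13,15)–(16,1): clear
  edge (16,1)–(24,24): clear
  edge (24,24)–(16,24): clear
  edge (16,24)–(13,15): clear
  midpoint (9,14) outside
  → clear
Obstacle 2 [(0,1) (10,2) (8,9) (3,21) (0,17)]:
  edge (0,1)–(10,2): clear
  edge (10,2)–(8,9): clear
  edge (8,9)–(3,21): clear
  edge (3,21)–(0,17): clear
  edge (0,17)–(0,1): clear
  midpoint (9,14) outside
  → clear

FREE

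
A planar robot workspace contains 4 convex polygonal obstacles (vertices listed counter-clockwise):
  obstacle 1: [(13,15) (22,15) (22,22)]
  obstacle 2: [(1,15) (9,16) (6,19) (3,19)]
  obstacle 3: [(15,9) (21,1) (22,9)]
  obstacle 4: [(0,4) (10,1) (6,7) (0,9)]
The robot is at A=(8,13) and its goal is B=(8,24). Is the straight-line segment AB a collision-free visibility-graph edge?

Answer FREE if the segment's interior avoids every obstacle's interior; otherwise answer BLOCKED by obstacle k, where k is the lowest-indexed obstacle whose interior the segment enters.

Obstacle 1 [(13,15) (22,15) (22,22)]:
  edge (13,15)–(22,15): clear
  edge (22,15)–(22,22): clear
  edge (22,22)–(13,15): clear
  midpoint (8,37/2) outside
  → clear
Obstacle 2 [(1,15) (9,16) (6,19) (3,19)]:
  edge (1,15)–(9,16): crosses AB
  edge (9,16)–(6,19): crosses AB
  edge (6,19)–(3,19): clear
  edge (3,19)–(1,15): clear
  → BLOCKED
Obstacle 3 [(15,9) (21,1) (22,9)]:
  edge (15,9)–(21,1): clear
  edge (21,1)–(22,9): clear
  edge (22,9)–(15,9): clear
  midpoint (8,37/2) outside
  → clear
Obstacle 4 [(0,4) (10,1) (6,7) (0,9)]:
  edge (0,4)–(10,1): clear
  edge (10,1)–(6,7): clear
  edge (6,7)–(0,9): clear
  edge (0,9)–(0,4): clear
  midpoint (8,37/2) outside
  → clear

BLOCKED by obstacle 2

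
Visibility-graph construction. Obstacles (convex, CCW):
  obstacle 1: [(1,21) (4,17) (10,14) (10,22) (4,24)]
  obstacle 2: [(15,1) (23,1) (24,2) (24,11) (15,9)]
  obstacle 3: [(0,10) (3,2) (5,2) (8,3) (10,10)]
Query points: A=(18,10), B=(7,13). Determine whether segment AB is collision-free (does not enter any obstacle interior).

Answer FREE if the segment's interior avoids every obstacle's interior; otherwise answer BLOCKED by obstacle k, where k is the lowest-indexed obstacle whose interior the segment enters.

FREE

Obstacle 1 [(1,21) (4,17) (10,14) (10,22) (4,24)]:
  edge (1,21)–(4,17): clear
  edge (4,17)–(10,14): clear
  edge (10,14)–(10,22): clear
  edge (10,22)–(4,24): clear
  edge (4,24)–(1,21): clear
  midpoint (25/2,23/2) outside
  → clear
Obstacle 2 [(15,1) (23,1) (24,2) (24,11) (15,9)]:
  edge (15,1)–(23,1): clear
  edge (23,1)–(24,2): clear
  edge (24,2)–(24,11): clear
  edge (24,11)–(15,9): clear
  edge (15,9)–(15,1): clear
  midpoint (25/2,23/2) outside
  → clear
Obstacle 3 [(0,10) (3,2) (5,2) (8,3) (10,10)]:
  edge (0,10)–(3,2): clear
  edge (3,2)–(5,2): clear
  edge (5,2)–(8,3): clear
  edge (8,3)–(10,10): clear
  edge (10,10)–(0,10): clear
  midpoint (25/2,23/2) outside
  → clear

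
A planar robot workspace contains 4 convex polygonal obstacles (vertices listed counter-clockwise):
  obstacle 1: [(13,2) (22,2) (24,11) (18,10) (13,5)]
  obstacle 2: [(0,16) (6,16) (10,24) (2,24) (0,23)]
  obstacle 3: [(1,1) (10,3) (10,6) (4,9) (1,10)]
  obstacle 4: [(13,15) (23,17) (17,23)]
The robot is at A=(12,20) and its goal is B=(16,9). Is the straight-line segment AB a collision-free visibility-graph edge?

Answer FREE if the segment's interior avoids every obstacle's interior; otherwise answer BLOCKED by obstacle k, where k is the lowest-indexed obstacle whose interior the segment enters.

BLOCKED by obstacle 4

Obstacle 1 [(13,2) (22,2) (24,11) (18,10) (13,5)]:
  edge (13,2)–(22,2): clear
  edge (22,2)–(24,11): clear
  edge (24,11)–(18,10): clear
  edge (18,10)–(13,5): clear
  edge (13,5)–(13,2): clear
  midpoint (14,29/2) outside
  → clear
Obstacle 2 [(0,16) (6,16) (10,24) (2,24) (0,23)]:
  edge (0,16)–(6,16): clear
  edge (6,16)–(10,24): clear
  edge (10,24)–(2,24): clear
  edge (2,24)–(0,23): clear
  edge (0,23)–(0,16): clear
  midpoint (14,29/2) outside
  → clear
Obstacle 3 [(1,1) (10,3) (10,6) (4,9) (1,10)]:
  edge (1,1)–(10,3): clear
  edge (10,3)–(10,6): clear
  edge (10,6)–(4,9): clear
  edge (4,9)–(1,10): clear
  edge (1,10)–(1,1): clear
  midpoint (14,29/2) outside
  → clear
Obstacle 4 [(13,15) (23,17) (17,23)]:
  edge (13,15)–(23,17): crosses AB
  edge (23,17)–(17,23): clear
  edge (17,23)–(13,15): crosses AB
  → BLOCKED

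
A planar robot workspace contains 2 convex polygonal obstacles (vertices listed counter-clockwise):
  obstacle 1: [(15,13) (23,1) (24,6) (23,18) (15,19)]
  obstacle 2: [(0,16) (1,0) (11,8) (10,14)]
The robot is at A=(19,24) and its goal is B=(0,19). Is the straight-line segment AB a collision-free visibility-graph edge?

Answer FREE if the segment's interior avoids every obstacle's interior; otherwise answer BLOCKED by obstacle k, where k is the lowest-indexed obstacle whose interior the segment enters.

FREE

Obstacle 1 [(15,13) (23,1) (24,6) (23,18) (15,19)]:
  edge (15,13)–(23,1): clear
  edge (23,1)–(24,6): clear
  edge (24,6)–(23,18): clear
  edge (23,18)–(15,19): clear
  edge (15,19)–(15,13): clear
  midpoint (19/2,43/2) outside
  → clear
Obstacle 2 [(0,16) (1,0) (11,8) (10,14)]:
  edge (0,16)–(1,0): clear
  edge (1,0)–(11,8): clear
  edge (11,8)–(10,14): clear
  edge (10,14)–(0,16): clear
  midpoint (19/2,43/2) outside
  → clear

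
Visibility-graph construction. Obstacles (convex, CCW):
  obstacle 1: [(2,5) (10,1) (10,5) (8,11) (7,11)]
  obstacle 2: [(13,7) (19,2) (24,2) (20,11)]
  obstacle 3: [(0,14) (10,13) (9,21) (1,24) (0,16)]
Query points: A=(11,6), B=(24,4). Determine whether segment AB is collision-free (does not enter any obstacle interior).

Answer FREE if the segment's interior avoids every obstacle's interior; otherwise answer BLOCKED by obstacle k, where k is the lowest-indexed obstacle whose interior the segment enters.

BLOCKED by obstacle 2

Obstacle 1 [(2,5) (10,1) (10,5) (8,11) (7,11)]:
  edge (2,5)–(10,1): clear
  edge (10,1)–(10,5): clear
  edge (10,5)–(8,11): clear
  edge (8,11)–(7,11): clear
  edge (7,11)–(2,5): clear
  midpoint (35/2,5) outside
  → clear
Obstacle 2 [(13,7) (19,2) (24,2) (20,11)]:
  edge (13,7)–(19,2): crosses AB
  edge (19,2)–(24,2): clear
  edge (24,2)–(20,11): crosses AB
  edge (20,11)–(13,7): clear
  → BLOCKED
Obstacle 3 [(0,14) (10,13) (9,21) (1,24) (0,16)]:
  edge (0,14)–(10,13): clear
  edge (10,13)–(9,21): clear
  edge (9,21)–(1,24): clear
  edge (1,24)–(0,16): clear
  edge (0,16)–(0,14): clear
  midpoint (35/2,5) outside
  → clear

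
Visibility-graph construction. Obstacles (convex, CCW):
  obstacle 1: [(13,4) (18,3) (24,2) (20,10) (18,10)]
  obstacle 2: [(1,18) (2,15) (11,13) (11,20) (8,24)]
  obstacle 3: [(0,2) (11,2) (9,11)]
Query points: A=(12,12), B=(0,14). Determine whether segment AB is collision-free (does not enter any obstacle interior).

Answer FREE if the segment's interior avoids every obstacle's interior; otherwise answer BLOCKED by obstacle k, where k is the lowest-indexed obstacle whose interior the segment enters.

Obstacle 1 [(13,4) (18,3) (24,2) (20,10) (18,10)]:
  edge (13,4)–(18,3): clear
  edge (18,3)–(24,2): clear
  edge (24,2)–(20,10): clear
  edge (20,10)–(18,10): clear
  edge (18,10)–(13,4): clear
  midpoint (6,13) outside
  → clear
Obstacle 2 [(1,18) (2,15) (11,13) (11,20) (8,24)]:
  edge (1,18)–(2,15): clear
  edge (2,15)–(11,13): clear
  edge (11,13)–(11,20): clear
  edge (11,20)–(8,24): clear
  edge (8,24)–(1,18): clear
  midpoint (6,13) outside
  → clear
Obstacle 3 [(0,2) (11,2) (9,11)]:
  edge (0,2)–(11,2): clear
  edge (11,2)–(9,11): clear
  edge (9,11)–(0,2): clear
  midpoint (6,13) outside
  → clear

FREE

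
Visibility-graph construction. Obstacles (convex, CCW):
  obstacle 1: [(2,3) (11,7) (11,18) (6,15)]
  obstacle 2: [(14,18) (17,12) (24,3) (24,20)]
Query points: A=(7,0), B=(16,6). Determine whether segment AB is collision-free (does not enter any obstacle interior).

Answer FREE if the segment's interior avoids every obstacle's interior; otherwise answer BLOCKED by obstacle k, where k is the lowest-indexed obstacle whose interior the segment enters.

FREE

Obstacle 1 [(2,3) (11,7) (11,18) (6,15)]:
  edge (2,3)–(11,7): clear
  edge (11,7)–(11,18): clear
  edge (11,18)–(6,15): clear
  edge (6,15)–(2,3): clear
  midpoint (23/2,3) outside
  → clear
Obstacle 2 [(14,18) (17,12) (24,3) (24,20)]:
  edge (14,18)–(17,12): clear
  edge (17,12)–(24,3): clear
  edge (24,3)–(24,20): clear
  edge (24,20)–(14,18): clear
  midpoint (23/2,3) outside
  → clear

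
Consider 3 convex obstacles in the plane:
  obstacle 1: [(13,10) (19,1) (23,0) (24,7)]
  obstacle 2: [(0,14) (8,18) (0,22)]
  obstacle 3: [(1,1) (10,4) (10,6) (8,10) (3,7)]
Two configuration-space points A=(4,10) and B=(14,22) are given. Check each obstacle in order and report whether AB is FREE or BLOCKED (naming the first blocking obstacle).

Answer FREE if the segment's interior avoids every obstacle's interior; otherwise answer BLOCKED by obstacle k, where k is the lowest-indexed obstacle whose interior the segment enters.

FREE

Obstacle 1 [(13,10) (19,1) (23,0) (24,7)]:
  edge (13,10)–(19,1): clear
  edge (19,1)–(23,0): clear
  edge (23,0)–(24,7): clear
  edge (24,7)–(13,10): clear
  midpoint (9,16) outside
  → clear
Obstacle 2 [(0,14) (8,18) (0,22)]:
  edge (0,14)–(8,18): clear
  edge (8,18)–(0,22): clear
  edge (0,22)–(0,14): clear
  midpoint (9,16) outside
  → clear
Obstacle 3 [(1,1) (10,4) (10,6) (8,10) (3,7)]:
  edge (1,1)–(10,4): clear
  edge (10,4)–(10,6): clear
  edge (10,6)–(8,10): clear
  edge (8,10)–(3,7): clear
  edge (3,7)–(1,1): clear
  midpoint (9,16) outside
  → clear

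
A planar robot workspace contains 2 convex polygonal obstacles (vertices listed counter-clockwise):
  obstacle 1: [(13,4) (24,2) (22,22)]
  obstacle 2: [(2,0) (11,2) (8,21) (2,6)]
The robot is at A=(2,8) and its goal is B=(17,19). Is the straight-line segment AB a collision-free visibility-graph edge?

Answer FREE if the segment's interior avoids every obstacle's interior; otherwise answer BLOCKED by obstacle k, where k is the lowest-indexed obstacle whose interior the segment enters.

Obstacle 1 [(13,4) (24,2) (22,22)]:
  edge (13,4)–(24,2): clear
  edge (24,2)–(22,22): clear
  edge (22,22)–(13,4): clear
  midpoint (19/2,27/2) outside
  → clear
Obstacle 2 [(2,0) (11,2) (8,21) (2,6)]:
  edge (2,0)–(11,2): clear
  edge (11,2)–(8,21): crosses AB
  edge (8,21)–(2,6): crosses AB
  edge (2,6)–(2,0): clear
  → BLOCKED

BLOCKED by obstacle 2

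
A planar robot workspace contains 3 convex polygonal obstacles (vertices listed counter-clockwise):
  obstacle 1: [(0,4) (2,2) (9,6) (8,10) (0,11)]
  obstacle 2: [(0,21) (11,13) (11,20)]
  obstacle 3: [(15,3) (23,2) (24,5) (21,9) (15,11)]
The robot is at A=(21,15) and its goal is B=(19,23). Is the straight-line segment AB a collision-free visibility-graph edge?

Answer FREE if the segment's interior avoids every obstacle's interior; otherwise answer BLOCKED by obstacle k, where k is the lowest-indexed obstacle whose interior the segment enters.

Obstacle 1 [(0,4) (2,2) (9,6) (8,10) (0,11)]:
  edge (0,4)–(2,2): clear
  edge (2,2)–(9,6): clear
  edge (9,6)–(8,10): clear
  edge (8,10)–(0,11): clear
  edge (0,11)–(0,4): clear
  midpoint (20,19) outside
  → clear
Obstacle 2 [(0,21) (11,13) (11,20)]:
  edge (0,21)–(11,13): clear
  edge (11,13)–(11,20): clear
  edge (11,20)–(0,21): clear
  midpoint (20,19) outside
  → clear
Obstacle 3 [(15,3) (23,2) (24,5) (21,9) (15,11)]:
  edge (15,3)–(23,2): clear
  edge (23,2)–(24,5): clear
  edge (24,5)–(21,9): clear
  edge (21,9)–(15,11): clear
  edge (15,11)–(15,3): clear
  midpoint (20,19) outside
  → clear

FREE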